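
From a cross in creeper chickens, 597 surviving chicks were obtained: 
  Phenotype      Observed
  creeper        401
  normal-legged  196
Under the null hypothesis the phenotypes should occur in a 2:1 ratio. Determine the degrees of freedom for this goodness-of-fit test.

A goodness-of-fit test with 2 phenotype classes has df = 2 − 1 = 1.

1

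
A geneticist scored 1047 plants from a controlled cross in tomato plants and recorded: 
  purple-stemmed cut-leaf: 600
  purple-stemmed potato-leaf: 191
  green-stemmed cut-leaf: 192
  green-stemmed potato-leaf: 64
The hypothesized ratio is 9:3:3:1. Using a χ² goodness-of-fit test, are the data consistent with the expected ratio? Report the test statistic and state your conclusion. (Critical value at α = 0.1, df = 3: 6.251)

Total ratio parts = 16. Expected numbers out of 1047:
  purple-stemmed cut-leaf: 1047 × 9/16 = 588.9375
  purple-stemmed potato-leaf: 1047 × 3/16 = 196.3125
  green-stemmed cut-leaf: 1047 × 3/16 = 196.3125
  green-stemmed potato-leaf: 1047 × 1/16 = 65.4375
χ² = Σ (O − E)² / E
  purple-stemmed cut-leaf: (600 − 588.9375)² / 588.9375 = 0.2078
  purple-stemmed potato-leaf: (191 − 196.3125)² / 196.3125 = 0.1438
  green-stemmed cut-leaf: (192 − 196.3125)² / 196.3125 = 0.0947
  green-stemmed potato-leaf: (64 − 65.4375)² / 65.4375 = 0.0316
χ² = 0.2078 + 0.1438 + 0.0947 + 0.0316 = 0.4779 ≈ 0.478
Degrees of freedom = 4 − 1 = 3; critical value at α = 0.1 is 6.251.
Since 0.478 < 6.251, we fail to reject the null hypothesis — the data are consistent with the 9:3:3:1 ratio.

0.478; consistent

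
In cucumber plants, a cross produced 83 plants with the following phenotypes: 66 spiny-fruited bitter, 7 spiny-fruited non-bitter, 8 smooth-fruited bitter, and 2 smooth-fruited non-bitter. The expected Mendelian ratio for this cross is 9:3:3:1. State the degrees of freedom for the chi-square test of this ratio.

3

A goodness-of-fit test with 4 phenotype classes has df = 4 − 1 = 3.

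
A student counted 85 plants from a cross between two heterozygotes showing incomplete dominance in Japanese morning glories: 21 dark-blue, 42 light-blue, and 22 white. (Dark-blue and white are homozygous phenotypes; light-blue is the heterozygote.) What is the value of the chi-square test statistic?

0.035

With incomplete dominance, a heterozygote × heterozygote cross gives a 1:2:1 phenotypic ratio.
Total ratio parts = 4. Expected numbers out of 85:
  dark-blue: 85 × 1/4 = 21.25
  light-blue: 85 × 2/4 = 42.5
  white: 85 × 1/4 = 21.25
χ² = Σ (O − E)² / E
  dark-blue: (21 − 21.25)² / 21.25 = 0.0029
  light-blue: (42 − 42.5)² / 42.5 = 0.0059
  white: (22 − 21.25)² / 21.25 = 0.0265
χ² = 0.0029 + 0.0059 + 0.0265 = 0.0353 ≈ 0.035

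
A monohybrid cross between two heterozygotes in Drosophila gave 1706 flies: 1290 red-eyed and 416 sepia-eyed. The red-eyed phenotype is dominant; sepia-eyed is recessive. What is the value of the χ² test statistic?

For a monohybrid cross between heterozygotes with complete dominance, the expected phenotypic ratio is 3:1.
Under the 3:1 hypothesis (Σ ratio = 4, N = 1706):
  red-eyed: 1706 × 3/4 = 1279.5
  sepia-eyed: 1706 × 1/4 = 426.5
χ² = Σ (O − E)² / E
  red-eyed: (1290 − 1279.5)² / 1279.5 = 0.0862
  sepia-eyed: (416 − 426.5)² / 426.5 = 0.2585
χ² = 0.0862 + 0.2585 = 0.3447 ≈ 0.345

0.345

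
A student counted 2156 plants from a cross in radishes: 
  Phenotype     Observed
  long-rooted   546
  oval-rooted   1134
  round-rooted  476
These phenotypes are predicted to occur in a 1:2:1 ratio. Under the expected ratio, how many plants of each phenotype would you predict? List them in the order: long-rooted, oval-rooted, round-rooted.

The 1:2:1 ratio has 4 parts, so with N = 2156 the expected counts are:
  long-rooted: 2156 × 1/4 = 539
  oval-rooted: 2156 × 2/4 = 1078
  round-rooted: 2156 × 1/4 = 539

539, 1078, 539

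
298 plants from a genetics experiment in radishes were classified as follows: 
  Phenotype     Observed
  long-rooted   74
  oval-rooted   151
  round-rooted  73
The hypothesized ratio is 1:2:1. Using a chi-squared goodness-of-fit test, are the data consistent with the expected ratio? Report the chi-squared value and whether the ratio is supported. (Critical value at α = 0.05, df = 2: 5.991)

The 1:2:1 ratio has 4 parts, so with N = 298 the expected counts are:
  long-rooted: 298 × 1/4 = 74.5
  oval-rooted: 298 × 2/4 = 149
  round-rooted: 298 × 1/4 = 74.5
χ² = Σ (O − E)² / E
  long-rooted: (74 − 74.5)² / 74.5 = 0.0034
  oval-rooted: (151 − 149)² / 149 = 0.0268
  round-rooted: (73 − 74.5)² / 74.5 = 0.0302
χ² = 0.0034 + 0.0268 + 0.0302 = 0.0604 ≈ 0.060
Degrees of freedom = 3 − 1 = 2; critical value at α = 0.05 is 5.991.
Since 0.060 < 5.991, we fail to reject the null hypothesis — the data are consistent with the 1:2:1 ratio.

0.060; consistent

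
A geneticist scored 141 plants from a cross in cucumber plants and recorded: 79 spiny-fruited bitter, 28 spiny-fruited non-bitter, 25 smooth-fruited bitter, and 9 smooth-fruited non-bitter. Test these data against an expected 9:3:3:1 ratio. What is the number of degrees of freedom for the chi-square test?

3

A goodness-of-fit test with 4 phenotype classes has df = 4 − 1 = 3.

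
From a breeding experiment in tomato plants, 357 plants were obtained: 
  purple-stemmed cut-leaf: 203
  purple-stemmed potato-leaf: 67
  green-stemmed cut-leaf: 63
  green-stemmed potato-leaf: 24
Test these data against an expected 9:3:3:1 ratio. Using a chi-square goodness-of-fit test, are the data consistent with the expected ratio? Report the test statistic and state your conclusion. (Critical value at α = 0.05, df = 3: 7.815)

The 9:3:3:1 ratio has 16 parts, so with N = 357 the expected counts are:
  purple-stemmed cut-leaf: 357 × 9/16 = 200.8125
  purple-stemmed potato-leaf: 357 × 3/16 = 66.9375
  green-stemmed cut-leaf: 357 × 3/16 = 66.9375
  green-stemmed potato-leaf: 357 × 1/16 = 22.3125
χ² = Σ (O − E)² / E
  purple-stemmed cut-leaf: (203 − 200.8125)² / 200.8125 = 0.0238
  purple-stemmed potato-leaf: (67 − 66.9375)² / 66.9375 = 0.0001
  green-stemmed cut-leaf: (63 − 66.9375)² / 66.9375 = 0.2316
  green-stemmed potato-leaf: (24 − 22.3125)² / 22.3125 = 0.1276
χ² = 0.0238 + 0.0001 + 0.2316 + 0.1276 = 0.3831 ≈ 0.383
Degrees of freedom = 4 − 1 = 3; critical value at α = 0.05 is 7.815.
Since 0.383 < 7.815, we fail to reject the null hypothesis — the data are consistent with the 9:3:3:1 ratio.

0.383; consistent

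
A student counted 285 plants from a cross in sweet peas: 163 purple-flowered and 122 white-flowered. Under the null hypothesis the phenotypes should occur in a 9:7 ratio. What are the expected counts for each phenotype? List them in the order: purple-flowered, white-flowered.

The 9:7 ratio has 16 parts, so with N = 285 the expected counts are:
  purple-flowered: 285 × 9/16 = 160.3125
  white-flowered: 285 × 7/16 = 124.6875

160.3125, 124.6875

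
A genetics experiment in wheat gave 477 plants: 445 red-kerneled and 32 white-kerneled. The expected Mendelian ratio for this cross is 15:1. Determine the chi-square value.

0.171

Under the 15:1 hypothesis (Σ ratio = 16, N = 477):
  red-kerneled: 477 × 15/16 = 447.1875
  white-kerneled: 477 × 1/16 = 29.8125
χ² = Σ (O − E)² / E
  red-kerneled: (445 − 447.1875)² / 447.1875 = 0.0107
  white-kerneled: (32 − 29.8125)² / 29.8125 = 0.1605
χ² = 0.0107 + 0.1605 = 0.1712 ≈ 0.171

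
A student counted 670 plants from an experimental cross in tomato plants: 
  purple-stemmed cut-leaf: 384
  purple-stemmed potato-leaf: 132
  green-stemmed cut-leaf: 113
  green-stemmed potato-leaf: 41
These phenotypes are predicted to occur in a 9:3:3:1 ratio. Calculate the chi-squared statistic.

1.745

Total ratio parts = 16. Expected numbers out of 670:
  purple-stemmed cut-leaf: 670 × 9/16 = 376.875
  purple-stemmed potato-leaf: 670 × 3/16 = 125.625
  green-stemmed cut-leaf: 670 × 3/16 = 125.625
  green-stemmed potato-leaf: 670 × 1/16 = 41.875
χ² = Σ (O − E)² / E
  purple-stemmed cut-leaf: (384 − 376.875)² / 376.875 = 0.1347
  purple-stemmed potato-leaf: (132 − 125.625)² / 125.625 = 0.3235
  green-stemmed cut-leaf: (113 − 125.625)² / 125.625 = 1.2688
  green-stemmed potato-leaf: (41 − 41.875)² / 41.875 = 0.0183
χ² = 0.1347 + 0.3235 + 1.2688 + 0.0183 = 1.7453 ≈ 1.745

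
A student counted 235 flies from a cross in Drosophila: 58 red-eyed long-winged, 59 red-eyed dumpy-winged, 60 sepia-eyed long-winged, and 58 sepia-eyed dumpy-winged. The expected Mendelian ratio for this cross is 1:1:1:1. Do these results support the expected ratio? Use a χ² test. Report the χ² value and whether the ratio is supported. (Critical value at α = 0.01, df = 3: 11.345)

0.047; consistent

The 1:1:1:1 ratio has 4 parts, so with N = 235 the expected counts are:
  red-eyed long-winged: 235 × 1/4 = 58.75
  red-eyed dumpy-winged: 235 × 1/4 = 58.75
  sepia-eyed long-winged: 235 × 1/4 = 58.75
  sepia-eyed dumpy-winged: 235 × 1/4 = 58.75
χ² = Σ (O − E)² / E
  red-eyed long-winged: (58 − 58.75)² / 58.75 = 0.0096
  red-eyed dumpy-winged: (59 − 58.75)² / 58.75 = 0.0011
  sepia-eyed long-winged: (60 − 58.75)² / 58.75 = 0.0266
  sepia-eyed dumpy-winged: (58 − 58.75)² / 58.75 = 0.0096
χ² = 0.0096 + 0.0011 + 0.0266 + 0.0096 = 0.0469 ≈ 0.047
Degrees of freedom = 4 − 1 = 3; critical value at α = 0.01 is 11.345.
Since 0.047 < 11.345, we fail to reject the null hypothesis — the data are consistent with the 1:1:1:1 ratio.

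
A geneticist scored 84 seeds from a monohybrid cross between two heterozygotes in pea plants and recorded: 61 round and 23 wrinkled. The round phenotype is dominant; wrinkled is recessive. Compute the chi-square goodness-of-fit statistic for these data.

For a monohybrid cross between heterozygotes with complete dominance, the expected phenotypic ratio is 3:1.
Under the 3:1 hypothesis (Σ ratio = 4, N = 84):
  round: 84 × 3/4 = 63
  wrinkled: 84 × 1/4 = 21
χ² = Σ (O − E)² / E
  round: (61 − 63)² / 63 = 0.0635
  wrinkled: (23 − 21)² / 21 = 0.1905
χ² = 0.0635 + 0.1905 = 0.254

0.254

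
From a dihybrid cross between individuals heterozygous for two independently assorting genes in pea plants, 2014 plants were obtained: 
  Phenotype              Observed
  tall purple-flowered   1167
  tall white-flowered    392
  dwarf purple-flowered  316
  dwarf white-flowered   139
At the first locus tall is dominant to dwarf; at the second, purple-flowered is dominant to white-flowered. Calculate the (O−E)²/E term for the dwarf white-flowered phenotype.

1.369

A dihybrid F₂ with independent assortment and complete dominance at both loci gives a 9:3:3:1 phenotypic ratio.
Total ratio parts = 16. Expected numbers out of 2014:
  tall purple-flowered: 2014 × 9/16 = 1132.875
  tall white-flowered: 2014 × 3/16 = 377.625
  dwarf purple-flowered: 2014 × 3/16 = 377.625
  dwarf white-flowered: 2014 × 1/16 = 125.875
Contribution of dwarf white-flowered: (139 − 125.875)² / 125.875 = 1.3685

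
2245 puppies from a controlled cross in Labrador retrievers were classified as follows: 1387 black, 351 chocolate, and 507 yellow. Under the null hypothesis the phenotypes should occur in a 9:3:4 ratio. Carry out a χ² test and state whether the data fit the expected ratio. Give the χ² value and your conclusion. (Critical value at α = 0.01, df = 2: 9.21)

The 9:3:4 ratio has 16 parts, so with N = 2245 the expected counts are:
  black: 2245 × 9/16 = 1262.8125
  chocolate: 2245 × 3/16 = 420.9375
  yellow: 2245 × 4/16 = 561.25
χ² = Σ (O − E)² / E
  black: (1387 − 1262.8125)² / 1262.8125 = 12.2128
  chocolate: (351 − 420.9375)² / 420.9375 = 11.6199
  yellow: (507 − 561.25)² / 561.25 = 5.2438
χ² = 12.2128 + 11.6199 + 5.2438 = 29.0765 ≈ 29.077
Degrees of freedom = 3 − 1 = 2; critical value at α = 0.01 is 9.21.
Since 29.077 > 9.21, we reject the null hypothesis — the data do not fit the 9:3:4 ratio.

29.077; not consistent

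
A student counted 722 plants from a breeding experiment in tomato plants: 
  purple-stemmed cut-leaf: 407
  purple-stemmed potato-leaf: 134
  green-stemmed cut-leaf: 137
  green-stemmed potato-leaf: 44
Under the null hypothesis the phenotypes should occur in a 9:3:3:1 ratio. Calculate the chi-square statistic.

Expected counts for N = 722 under a 9:3:3:1 ratio (total parts = 16):
  purple-stemmed cut-leaf: 722 × 9/16 = 406.125
  purple-stemmed potato-leaf: 722 × 3/16 = 135.375
  green-stemmed cut-leaf: 722 × 3/16 = 135.375
  green-stemmed potato-leaf: 722 × 1/16 = 45.125
χ² = Σ (O − E)² / E
  purple-stemmed cut-leaf: (407 − 406.125)² / 406.125 = 0.0019
  purple-stemmed potato-leaf: (134 − 135.375)² / 135.375 = 0.0140
  green-stemmed cut-leaf: (137 − 135.375)² / 135.375 = 0.0195
  green-stemmed potato-leaf: (44 − 45.125)² / 45.125 = 0.0280
χ² = 0.0019 + 0.0140 + 0.0195 + 0.0280 = 0.0634 ≈ 0.063

0.063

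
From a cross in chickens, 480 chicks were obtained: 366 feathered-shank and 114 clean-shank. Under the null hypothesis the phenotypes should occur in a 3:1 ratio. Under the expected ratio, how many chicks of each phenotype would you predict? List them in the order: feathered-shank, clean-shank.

Under the 3:1 hypothesis (Σ ratio = 4, N = 480):
  feathered-shank: 480 × 3/4 = 360
  clean-shank: 480 × 1/4 = 120

360, 120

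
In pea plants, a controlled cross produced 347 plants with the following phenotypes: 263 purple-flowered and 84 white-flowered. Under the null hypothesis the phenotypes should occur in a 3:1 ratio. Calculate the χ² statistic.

0.116

Under the 3:1 hypothesis (Σ ratio = 4, N = 347):
  purple-flowered: 347 × 3/4 = 260.25
  white-flowered: 347 × 1/4 = 86.75
χ² = Σ (O − E)² / E
  purple-flowered: (263 − 260.25)² / 260.25 = 0.0291
  white-flowered: (84 − 86.75)² / 86.75 = 0.0872
χ² = 0.0291 + 0.0872 = 0.1163 ≈ 0.116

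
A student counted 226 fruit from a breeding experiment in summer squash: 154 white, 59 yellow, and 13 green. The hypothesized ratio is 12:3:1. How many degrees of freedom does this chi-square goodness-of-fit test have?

A goodness-of-fit test with 3 phenotype classes has df = 3 − 1 = 2.

2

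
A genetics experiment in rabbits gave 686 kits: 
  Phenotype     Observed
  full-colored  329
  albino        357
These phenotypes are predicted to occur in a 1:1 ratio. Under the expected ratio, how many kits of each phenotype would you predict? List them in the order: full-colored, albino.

Under the 1:1 hypothesis (Σ ratio = 2, N = 686):
  full-colored: 686 × 1/2 = 343
  albino: 686 × 1/2 = 343

343, 343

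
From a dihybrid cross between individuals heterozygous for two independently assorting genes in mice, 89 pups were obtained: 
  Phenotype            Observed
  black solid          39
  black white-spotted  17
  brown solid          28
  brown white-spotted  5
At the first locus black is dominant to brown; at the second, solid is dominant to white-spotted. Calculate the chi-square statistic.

10.176

A dihybrid F₂ with independent assortment and complete dominance at both loci gives a 9:3:3:1 phenotypic ratio.
Under the 9:3:3:1 hypothesis (Σ ratio = 16, N = 89):
  black solid: 89 × 9/16 = 50.0625
  black white-spotted: 89 × 3/16 = 16.6875
  brown solid: 89 × 3/16 = 16.6875
  brown white-spotted: 89 × 1/16 = 5.5625
χ² = Σ (O − E)² / E
  black solid: (39 − 50.0625)² / 50.0625 = 2.4445
  black white-spotted: (17 − 16.6875)² / 16.6875 = 0.0059
  brown solid: (28 − 16.6875)² / 16.6875 = 7.6688
  brown white-spotted: (5 − 5.5625)² / 5.5625 = 0.0569
χ² = 2.4445 + 0.0059 + 7.6688 + 0.0569 = 10.1761 ≈ 10.176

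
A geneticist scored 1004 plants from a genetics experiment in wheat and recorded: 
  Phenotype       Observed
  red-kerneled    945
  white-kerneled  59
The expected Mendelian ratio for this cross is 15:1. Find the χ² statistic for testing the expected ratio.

Under the 15:1 hypothesis (Σ ratio = 16, N = 1004):
  red-kerneled: 1004 × 15/16 = 941.25
  white-kerneled: 1004 × 1/16 = 62.75
χ² = Σ (O − E)² / E
  red-kerneled: (945 − 941.25)² / 941.25 = 0.0149
  white-kerneled: (59 − 62.75)² / 62.75 = 0.2241
χ² = 0.0149 + 0.2241 = 0.239

0.239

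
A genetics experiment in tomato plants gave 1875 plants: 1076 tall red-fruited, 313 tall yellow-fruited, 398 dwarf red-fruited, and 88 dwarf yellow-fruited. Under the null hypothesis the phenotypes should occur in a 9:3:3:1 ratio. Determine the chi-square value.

18.064

The 9:3:3:1 ratio has 16 parts, so with N = 1875 the expected counts are:
  tall red-fruited: 1875 × 9/16 = 1054.6875
  tall yellow-fruited: 1875 × 3/16 = 351.5625
  dwarf red-fruited: 1875 × 3/16 = 351.5625
  dwarf yellow-fruited: 1875 × 1/16 = 117.1875
χ² = Σ (O − E)² / E
  tall red-fruited: (1076 − 1054.6875)² / 1054.6875 = 0.4307
  tall yellow-fruited: (313 − 351.5625)² / 351.5625 = 4.2299
  dwarf red-fruited: (398 − 351.5625)² / 351.5625 = 6.1339
  dwarf yellow-fruited: (88 − 117.1875)² / 117.1875 = 7.2696
χ² = 0.4307 + 4.2299 + 6.1339 + 7.2696 = 18.0641 ≈ 18.064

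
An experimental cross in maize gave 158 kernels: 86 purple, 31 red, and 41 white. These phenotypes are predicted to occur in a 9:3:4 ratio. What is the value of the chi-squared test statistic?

The 9:3:4 ratio has 16 parts, so with N = 158 the expected counts are:
  purple: 158 × 9/16 = 88.875
  red: 158 × 3/16 = 29.625
  white: 158 × 4/16 = 39.5
χ² = Σ (O − E)² / E
  purple: (86 − 88.875)² / 88.875 = 0.0930
  red: (31 − 29.625)² / 29.625 = 0.0638
  white: (41 − 39.5)² / 39.5 = 0.0570
χ² = 0.0930 + 0.0638 + 0.0570 = 0.2138 ≈ 0.214

0.214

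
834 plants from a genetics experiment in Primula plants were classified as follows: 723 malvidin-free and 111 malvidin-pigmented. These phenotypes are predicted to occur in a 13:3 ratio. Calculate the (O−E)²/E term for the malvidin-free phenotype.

3.038

Under the 13:3 hypothesis (Σ ratio = 16, N = 834):
  malvidin-free: 834 × 13/16 = 677.625
  malvidin-pigmented: 834 × 3/16 = 156.375
Contribution of malvidin-free: (723 − 677.625)² / 677.625 = 3.0384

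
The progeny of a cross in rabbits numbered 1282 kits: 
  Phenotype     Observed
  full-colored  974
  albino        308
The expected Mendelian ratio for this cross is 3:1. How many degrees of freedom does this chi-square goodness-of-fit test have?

1

A goodness-of-fit test with 2 phenotype classes has df = 2 − 1 = 1.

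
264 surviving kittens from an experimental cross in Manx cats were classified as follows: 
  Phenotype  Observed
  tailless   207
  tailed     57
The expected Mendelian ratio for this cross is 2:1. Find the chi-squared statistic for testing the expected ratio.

The 2:1 ratio has 3 parts, so with N = 264 the expected counts are:
  tailless: 264 × 2/3 = 176
  tailed: 264 × 1/3 = 88
χ² = Σ (O − E)² / E
  tailless: (207 − 176)² / 176 = 5.4602
  tailed: (57 − 88)² / 88 = 10.9205
χ² = 5.4602 + 10.9205 = 16.3807 ≈ 16.381

16.381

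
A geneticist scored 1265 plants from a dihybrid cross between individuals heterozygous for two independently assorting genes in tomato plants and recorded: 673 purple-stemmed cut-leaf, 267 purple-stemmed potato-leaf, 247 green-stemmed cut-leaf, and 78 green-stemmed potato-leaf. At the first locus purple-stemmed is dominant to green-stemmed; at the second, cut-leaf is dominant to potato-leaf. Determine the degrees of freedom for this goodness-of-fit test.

A dihybrid F₂ with independent assortment and complete dominance at both loci gives a 9:3:3:1 phenotypic ratio.
A goodness-of-fit test with 4 phenotype classes has df = 4 − 1 = 3.

3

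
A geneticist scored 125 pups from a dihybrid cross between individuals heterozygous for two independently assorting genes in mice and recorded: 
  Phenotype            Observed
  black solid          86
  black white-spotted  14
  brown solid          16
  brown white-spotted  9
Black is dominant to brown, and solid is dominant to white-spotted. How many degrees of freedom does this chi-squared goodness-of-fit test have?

A dihybrid F₂ with independent assortment and complete dominance at both loci gives a 9:3:3:1 phenotypic ratio.
A goodness-of-fit test with 4 phenotype classes has df = 4 − 1 = 3.

3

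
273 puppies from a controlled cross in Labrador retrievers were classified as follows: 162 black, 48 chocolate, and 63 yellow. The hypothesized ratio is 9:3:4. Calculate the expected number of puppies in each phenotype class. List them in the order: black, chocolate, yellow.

153.5625, 51.1875, 68.25

Expected counts for N = 273 under a 9:3:4 ratio (total parts = 16):
  black: 273 × 9/16 = 153.5625
  chocolate: 273 × 3/16 = 51.1875
  yellow: 273 × 4/16 = 68.25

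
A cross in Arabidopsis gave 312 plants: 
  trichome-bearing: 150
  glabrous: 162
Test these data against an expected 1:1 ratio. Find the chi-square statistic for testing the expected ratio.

The 1:1 ratio has 2 parts, so with N = 312 the expected counts are:
  trichome-bearing: 312 × 1/2 = 156
  glabrous: 312 × 1/2 = 156
χ² = Σ (O − E)² / E
  trichome-bearing: (150 − 156)² / 156 = 0.2308
  glabrous: (162 − 156)² / 156 = 0.2308
χ² = 0.2308 + 0.2308 = 0.4616 ≈ 0.462

0.462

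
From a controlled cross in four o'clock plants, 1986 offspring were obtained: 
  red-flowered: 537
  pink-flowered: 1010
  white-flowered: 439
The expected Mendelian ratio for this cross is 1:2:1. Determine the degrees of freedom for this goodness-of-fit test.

A goodness-of-fit test with 3 phenotype classes has df = 3 − 1 = 2.

2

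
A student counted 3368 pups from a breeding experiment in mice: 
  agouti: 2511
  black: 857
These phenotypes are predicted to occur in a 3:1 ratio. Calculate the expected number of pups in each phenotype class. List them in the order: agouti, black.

Total ratio parts = 4. Expected numbers out of 3368:
  agouti: 3368 × 3/4 = 2526
  black: 3368 × 1/4 = 842

2526, 842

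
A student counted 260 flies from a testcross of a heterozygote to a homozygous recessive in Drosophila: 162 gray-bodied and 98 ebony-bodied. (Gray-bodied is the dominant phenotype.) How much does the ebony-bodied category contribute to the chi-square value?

A testcross of a heterozygote (Aa × aa) gives a 1:1 phenotypic ratio.
Total ratio parts = 2. Expected numbers out of 260:
  gray-bodied: 260 × 1/2 = 130
  ebony-bodied: 260 × 1/2 = 130
Contribution of ebony-bodied: (98 − 130)² / 130 = 7.8769

7.877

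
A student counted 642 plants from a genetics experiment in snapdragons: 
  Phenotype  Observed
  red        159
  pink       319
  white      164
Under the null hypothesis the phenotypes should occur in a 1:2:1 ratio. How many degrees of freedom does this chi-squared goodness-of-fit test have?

A goodness-of-fit test with 3 phenotype classes has df = 3 − 1 = 2.

2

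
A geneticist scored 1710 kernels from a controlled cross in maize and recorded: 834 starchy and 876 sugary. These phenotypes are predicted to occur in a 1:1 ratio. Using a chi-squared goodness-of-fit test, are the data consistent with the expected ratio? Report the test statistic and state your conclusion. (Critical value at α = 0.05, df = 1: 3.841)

1.032; consistent

The 1:1 ratio has 2 parts, so with N = 1710 the expected counts are:
  starchy: 1710 × 1/2 = 855
  sugary: 1710 × 1/2 = 855
χ² = Σ (O − E)² / E
  starchy: (834 − 855)² / 855 = 0.5158
  sugary: (876 − 855)² / 855 = 0.5158
χ² = 0.5158 + 0.5158 = 1.0316 ≈ 1.032
Degrees of freedom = 2 − 1 = 1; critical value at α = 0.05 is 3.841.
Since 1.032 < 3.841, we fail to reject the null hypothesis — the data are consistent with the 1:1 ratio.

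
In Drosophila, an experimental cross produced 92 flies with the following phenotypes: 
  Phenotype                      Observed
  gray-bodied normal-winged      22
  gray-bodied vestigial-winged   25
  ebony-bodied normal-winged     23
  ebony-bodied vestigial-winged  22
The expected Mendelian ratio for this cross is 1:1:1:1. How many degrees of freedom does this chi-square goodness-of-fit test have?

A goodness-of-fit test with 4 phenotype classes has df = 4 − 1 = 3.

3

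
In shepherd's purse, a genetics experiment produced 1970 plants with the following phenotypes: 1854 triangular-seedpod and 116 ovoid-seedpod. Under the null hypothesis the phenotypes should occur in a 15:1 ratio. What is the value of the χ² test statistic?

0.440

Expected counts for N = 1970 under a 15:1 ratio (total parts = 16):
  triangular-seedpod: 1970 × 15/16 = 1846.875
  ovoid-seedpod: 1970 × 1/16 = 123.125
χ² = Σ (O − E)² / E
  triangular-seedpod: (1854 − 1846.875)² / 1846.875 = 0.0275
  ovoid-seedpod: (116 − 123.125)² / 123.125 = 0.4123
χ² = 0.0275 + 0.4123 = 0.4398 ≈ 0.440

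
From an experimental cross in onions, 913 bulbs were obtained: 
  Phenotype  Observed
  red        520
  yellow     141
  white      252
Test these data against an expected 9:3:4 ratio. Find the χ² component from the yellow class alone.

Under the 9:3:4 hypothesis (Σ ratio = 16, N = 913):
  red: 913 × 9/16 = 513.5625
  yellow: 913 × 3/16 = 171.1875
  white: 913 × 4/16 = 228.25
Contribution of yellow: (141 − 171.1875)² / 171.1875 = 5.3233

5.323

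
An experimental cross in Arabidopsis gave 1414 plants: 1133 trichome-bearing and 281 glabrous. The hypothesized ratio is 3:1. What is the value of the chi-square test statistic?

Under the 3:1 hypothesis (Σ ratio = 4, N = 1414):
  trichome-bearing: 1414 × 3/4 = 1060.5
  glabrous: 1414 × 1/4 = 353.5
χ² = Σ (O − E)² / E
  trichome-bearing: (1133 − 1060.5)² / 1060.5 = 4.9564
  glabrous: (281 − 353.5)² / 353.5 = 14.8692
χ² = 4.9564 + 14.8692 = 19.8256 ≈ 19.826

19.826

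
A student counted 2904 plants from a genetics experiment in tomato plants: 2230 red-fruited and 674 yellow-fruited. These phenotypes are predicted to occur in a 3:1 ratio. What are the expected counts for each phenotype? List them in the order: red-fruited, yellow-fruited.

2178, 726

Under the 3:1 hypothesis (Σ ratio = 4, N = 2904):
  red-fruited: 2904 × 3/4 = 2178
  yellow-fruited: 2904 × 1/4 = 726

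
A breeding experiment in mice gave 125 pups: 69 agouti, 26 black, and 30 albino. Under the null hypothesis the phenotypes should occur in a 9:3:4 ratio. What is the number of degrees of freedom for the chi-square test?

2

A goodness-of-fit test with 3 phenotype classes has df = 3 − 1 = 2.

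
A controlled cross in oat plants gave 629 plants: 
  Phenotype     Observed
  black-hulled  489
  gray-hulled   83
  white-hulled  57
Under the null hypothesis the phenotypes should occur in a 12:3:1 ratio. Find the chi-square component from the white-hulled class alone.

7.958

Expected counts for N = 629 under a 12:3:1 ratio (total parts = 16):
  black-hulled: 629 × 12/16 = 471.75
  gray-hulled: 629 × 3/16 = 117.9375
  white-hulled: 629 × 1/16 = 39.3125
Contribution of white-hulled: (57 − 39.3125)² / 39.3125 = 7.9580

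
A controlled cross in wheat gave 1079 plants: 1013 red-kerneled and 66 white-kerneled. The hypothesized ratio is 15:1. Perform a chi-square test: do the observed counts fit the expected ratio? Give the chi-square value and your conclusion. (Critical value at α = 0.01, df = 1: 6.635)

0.033; consistent

Total ratio parts = 16. Expected numbers out of 1079:
  red-kerneled: 1079 × 15/16 = 1011.5625
  white-kerneled: 1079 × 1/16 = 67.4375
χ² = Σ (O − E)² / E
  red-kerneled: (1013 − 1011.5625)² / 1011.5625 = 0.0020
  white-kerneled: (66 − 67.4375)² / 67.4375 = 0.0306
χ² = 0.0020 + 0.0306 = 0.0326 ≈ 0.033
Degrees of freedom = 2 − 1 = 1; critical value at α = 0.01 is 6.635.
Since 0.033 < 6.635, we fail to reject the null hypothesis — the data are consistent with the 15:1 ratio.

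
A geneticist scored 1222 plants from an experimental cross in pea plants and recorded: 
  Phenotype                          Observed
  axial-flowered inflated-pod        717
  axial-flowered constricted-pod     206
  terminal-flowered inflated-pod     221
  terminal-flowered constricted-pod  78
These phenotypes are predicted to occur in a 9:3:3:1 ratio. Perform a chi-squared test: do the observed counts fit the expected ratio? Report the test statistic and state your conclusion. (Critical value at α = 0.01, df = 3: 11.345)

3.933; consistent

The 9:3:3:1 ratio has 16 parts, so with N = 1222 the expected counts are:
  axial-flowered inflated-pod: 1222 × 9/16 = 687.375
  axial-flowered constricted-pod: 1222 × 3/16 = 229.125
  terminal-flowered inflated-pod: 1222 × 3/16 = 229.125
  terminal-flowered constricted-pod: 1222 × 1/16 = 76.375
χ² = Σ (O − E)² / E
  axial-flowered inflated-pod: (717 − 687.375)² / 687.375 = 1.2768
  axial-flowered constricted-pod: (206 − 229.125)² / 229.125 = 2.3339
  terminal-flowered inflated-pod: (221 − 229.125)² / 229.125 = 0.2881
  terminal-flowered constricted-pod: (78 − 76.375)² / 76.375 = 0.0346
χ² = 1.2768 + 2.3339 + 0.2881 + 0.0346 = 3.9334 ≈ 3.933
Degrees of freedom = 4 − 1 = 3; critical value at α = 0.01 is 11.345.
Since 3.933 < 11.345, we fail to reject the null hypothesis — the data are consistent with the 9:3:3:1 ratio.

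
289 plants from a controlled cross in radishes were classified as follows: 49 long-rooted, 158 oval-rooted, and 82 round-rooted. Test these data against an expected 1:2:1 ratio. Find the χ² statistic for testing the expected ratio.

Under the 1:2:1 hypothesis (Σ ratio = 4, N = 289):
  long-rooted: 289 × 1/4 = 72.25
  oval-rooted: 289 × 2/4 = 144.5
  round-rooted: 289 × 1/4 = 72.25
χ² = Σ (O − E)² / E
  long-rooted: (49 − 72.25)² / 72.25 = 7.4818
  oval-rooted: (158 − 144.5)² / 144.5 = 1.2612
  round-rooted: (82 − 72.25)² / 72.25 = 1.3157
χ² = 7.4818 + 1.2612 + 1.3157 = 10.0587 ≈ 10.059

10.059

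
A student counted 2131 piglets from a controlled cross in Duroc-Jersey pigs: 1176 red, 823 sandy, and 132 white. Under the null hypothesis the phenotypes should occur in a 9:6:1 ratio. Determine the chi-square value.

Total ratio parts = 16. Expected numbers out of 2131:
  red: 2131 × 9/16 = 1198.6875
  sandy: 2131 × 6/16 = 799.125
  white: 2131 × 1/16 = 133.1875
χ² = Σ (O − E)² / E
  red: (1176 − 1198.6875)² / 1198.6875 = 0.4294
  sandy: (823 − 799.125)² / 799.125 = 0.7133
  white: (132 − 133.1875)² / 133.1875 = 0.0106
χ² = 0.4294 + 0.7133 + 0.0106 = 1.1533 ≈ 1.153

1.153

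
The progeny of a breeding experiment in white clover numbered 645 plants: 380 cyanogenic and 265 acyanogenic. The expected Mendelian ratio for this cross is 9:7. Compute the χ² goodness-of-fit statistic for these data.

1.861

The 9:7 ratio has 16 parts, so with N = 645 the expected counts are:
  cyanogenic: 645 × 9/16 = 362.8125
  acyanogenic: 645 × 7/16 = 282.1875
χ² = Σ (O − E)² / E
  cyanogenic: (380 − 362.8125)² / 362.8125 = 0.8142
  acyanogenic: (265 − 282.1875)² / 282.1875 = 1.0469
χ² = 0.8142 + 1.0469 = 1.8611 ≈ 1.861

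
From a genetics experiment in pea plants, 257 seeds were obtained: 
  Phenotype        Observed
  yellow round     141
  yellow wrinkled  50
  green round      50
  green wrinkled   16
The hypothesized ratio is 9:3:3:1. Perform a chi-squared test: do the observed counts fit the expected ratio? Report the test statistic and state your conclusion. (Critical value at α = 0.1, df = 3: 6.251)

Total ratio parts = 16. Expected numbers out of 257:
  yellow round: 257 × 9/16 = 144.5625
  yellow wrinkled: 257 × 3/16 = 48.1875
  green round: 257 × 3/16 = 48.1875
  green wrinkled: 257 × 1/16 = 16.0625
χ² = Σ (O − E)² / E
  yellow round: (141 − 144.5625)² / 144.5625 = 0.0878
  yellow wrinkled: (50 − 48.1875)² / 48.1875 = 0.0682
  green round: (50 − 48.1875)² / 48.1875 = 0.0682
  green wrinkled: (16 − 16.0625)² / 16.0625 = 0.0002
χ² = 0.0878 + 0.0682 + 0.0682 + 0.0002 = 0.2244 ≈ 0.224
Degrees of freedom = 4 − 1 = 3; critical value at α = 0.1 is 6.251.
Since 0.224 < 6.251, we fail to reject the null hypothesis — the data are consistent with the 9:3:3:1 ratio.

0.224; consistent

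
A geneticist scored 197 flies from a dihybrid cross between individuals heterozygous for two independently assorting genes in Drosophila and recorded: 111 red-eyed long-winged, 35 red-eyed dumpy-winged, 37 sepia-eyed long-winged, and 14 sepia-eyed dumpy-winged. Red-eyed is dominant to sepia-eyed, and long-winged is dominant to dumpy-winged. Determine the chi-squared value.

0.333

A dihybrid F₂ with independent assortment and complete dominance at both loci gives a 9:3:3:1 phenotypic ratio.
Total ratio parts = 16. Expected numbers out of 197:
  red-eyed long-winged: 197 × 9/16 = 110.8125
  red-eyed dumpy-winged: 197 × 3/16 = 36.9375
  sepia-eyed long-winged: 197 × 3/16 = 36.9375
  sepia-eyed dumpy-winged: 197 × 1/16 = 12.3125
χ² = Σ (O − E)² / E
  red-eyed long-winged: (111 − 110.8125)² / 110.8125 = 0.0003
  red-eyed dumpy-winged: (35 − 36.9375)² / 36.9375 = 0.1016
  sepia-eyed long-winged: (37 − 36.9375)² / 36.9375 = 0.0001
  sepia-eyed dumpy-winged: (14 − 12.3125)² / 12.3125 = 0.2313
χ² = 0.0003 + 0.1016 + 0.0001 + 0.2313 = 0.3333 ≈ 0.333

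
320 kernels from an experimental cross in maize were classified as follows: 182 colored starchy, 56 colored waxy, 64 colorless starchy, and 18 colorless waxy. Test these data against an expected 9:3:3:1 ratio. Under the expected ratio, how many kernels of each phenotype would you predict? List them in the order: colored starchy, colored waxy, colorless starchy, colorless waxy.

180, 60, 60, 20

Total ratio parts = 16. Expected numbers out of 320:
  colored starchy: 320 × 9/16 = 180
  colored waxy: 320 × 3/16 = 60
  colorless starchy: 320 × 3/16 = 60
  colorless waxy: 320 × 1/16 = 20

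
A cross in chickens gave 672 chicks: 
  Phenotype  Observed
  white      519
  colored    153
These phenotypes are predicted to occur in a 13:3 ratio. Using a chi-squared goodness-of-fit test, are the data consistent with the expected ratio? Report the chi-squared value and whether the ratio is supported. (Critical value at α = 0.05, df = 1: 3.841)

Under the 13:3 hypothesis (Σ ratio = 16, N = 672):
  white: 672 × 13/16 = 546
  colored: 672 × 3/16 = 126
χ² = Σ (O − E)² / E
  white: (519 − 546)² / 546 = 1.3352
  colored: (153 − 126)² / 126 = 5.7857
χ² = 1.3352 + 5.7857 = 7.1209 ≈ 7.121
Degrees of freedom = 2 − 1 = 1; critical value at α = 0.05 is 3.841.
Since 7.121 > 3.841, we reject the null hypothesis — the data do not fit the 13:3 ratio.

7.121; not consistent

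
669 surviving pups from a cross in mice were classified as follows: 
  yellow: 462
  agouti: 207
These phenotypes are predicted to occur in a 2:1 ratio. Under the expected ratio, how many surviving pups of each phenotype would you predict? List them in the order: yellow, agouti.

Expected counts for N = 669 under a 2:1 ratio (total parts = 3):
  yellow: 669 × 2/3 = 446
  agouti: 669 × 1/3 = 223

446, 223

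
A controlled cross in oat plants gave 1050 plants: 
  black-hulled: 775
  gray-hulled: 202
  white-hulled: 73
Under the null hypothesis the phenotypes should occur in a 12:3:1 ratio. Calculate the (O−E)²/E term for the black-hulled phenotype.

0.198

The 12:3:1 ratio has 16 parts, so with N = 1050 the expected counts are:
  black-hulled: 1050 × 12/16 = 787.5
  gray-hulled: 1050 × 3/16 = 196.875
  white-hulled: 1050 × 1/16 = 65.625
Contribution of black-hulled: (775 − 787.5)² / 787.5 = 0.1984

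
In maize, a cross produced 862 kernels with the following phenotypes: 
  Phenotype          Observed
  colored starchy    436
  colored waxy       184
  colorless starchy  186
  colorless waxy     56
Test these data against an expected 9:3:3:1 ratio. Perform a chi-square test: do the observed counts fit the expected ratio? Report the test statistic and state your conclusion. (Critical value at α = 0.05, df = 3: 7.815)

Under the 9:3:3:1 hypothesis (Σ ratio = 16, N = 862):
  colored starchy: 862 × 9/16 = 484.875
  colored waxy: 862 × 3/16 = 161.625
  colorless starchy: 862 × 3/16 = 161.625
  colorless waxy: 862 × 1/16 = 53.875
χ² = Σ (O − E)² / E
  colored starchy: (436 − 484.875)² / 484.875 = 4.9266
  colored waxy: (184 − 161.625)² / 161.625 = 3.0975
  colorless starchy: (186 − 161.625)² / 161.625 = 3.6760
  colorless waxy: (56 − 53.875)² / 53.875 = 0.0838
χ² = 4.9266 + 3.0975 + 3.6760 + 0.0838 = 11.7839 ≈ 11.784
Degrees of freedom = 4 − 1 = 3; critical value at α = 0.05 is 7.815.
Since 11.784 > 7.815, we reject the null hypothesis — the data do not fit the 9:3:3:1 ratio.

11.784; not consistent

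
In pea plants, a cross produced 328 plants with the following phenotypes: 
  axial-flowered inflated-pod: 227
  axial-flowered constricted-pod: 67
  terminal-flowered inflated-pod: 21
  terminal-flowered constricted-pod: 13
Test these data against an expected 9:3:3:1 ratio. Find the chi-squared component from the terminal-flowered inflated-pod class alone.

Expected counts for N = 328 under a 9:3:3:1 ratio (total parts = 16):
  axial-flowered inflated-pod: 328 × 9/16 = 184.5
  axial-flowered constricted-pod: 328 × 3/16 = 61.5
  terminal-flowered inflated-pod: 328 × 3/16 = 61.5
  terminal-flowered constricted-pod: 328 × 1/16 = 20.5
Contribution of terminal-flowered inflated-pod: (21 − 61.5)² / 61.5 = 26.6707

26.671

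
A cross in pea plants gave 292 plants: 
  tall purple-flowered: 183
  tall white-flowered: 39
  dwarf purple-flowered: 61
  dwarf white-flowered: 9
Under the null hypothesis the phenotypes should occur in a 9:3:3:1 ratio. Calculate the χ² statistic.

12.073

Under the 9:3:3:1 hypothesis (Σ ratio = 16, N = 292):
  tall purple-flowered: 292 × 9/16 = 164.25
  tall white-flowered: 292 × 3/16 = 54.75
  dwarf purple-flowered: 292 × 3/16 = 54.75
  dwarf white-flowered: 292 × 1/16 = 18.25
χ² = Σ (O − E)² / E
  tall purple-flowered: (183 − 164.25)² / 164.25 = 2.1404
  tall white-flowered: (39 − 54.75)² / 54.75 = 4.5308
  dwarf purple-flowered: (61 − 54.75)² / 54.75 = 0.7135
  dwarf white-flowered: (9 − 18.25)² / 18.25 = 4.6884
χ² = 2.1404 + 4.5308 + 0.7135 + 4.6884 = 12.0731 ≈ 12.073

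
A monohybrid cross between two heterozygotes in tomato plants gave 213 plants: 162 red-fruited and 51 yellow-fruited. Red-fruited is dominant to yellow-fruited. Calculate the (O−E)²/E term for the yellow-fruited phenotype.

For a monohybrid cross between heterozygotes with complete dominance, the expected phenotypic ratio is 3:1.
Expected counts for N = 213 under a 3:1 ratio (total parts = 4):
  red-fruited: 213 × 3/4 = 159.75
  yellow-fruited: 213 × 1/4 = 53.25
Contribution of yellow-fruited: (51 − 53.25)² / 53.25 = 0.0951

0.095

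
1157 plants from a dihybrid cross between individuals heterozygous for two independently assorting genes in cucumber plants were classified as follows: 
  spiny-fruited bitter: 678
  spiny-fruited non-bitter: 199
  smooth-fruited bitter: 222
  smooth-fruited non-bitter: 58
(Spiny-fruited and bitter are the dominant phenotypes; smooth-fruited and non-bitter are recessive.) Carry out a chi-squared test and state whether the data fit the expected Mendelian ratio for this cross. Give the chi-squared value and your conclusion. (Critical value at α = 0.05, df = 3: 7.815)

5.570; consistent

A dihybrid F₂ with independent assortment and complete dominance at both loci gives a 9:3:3:1 phenotypic ratio.
Under the 9:3:3:1 hypothesis (Σ ratio = 16, N = 1157):
  spiny-fruited bitter: 1157 × 9/16 = 650.8125
  spiny-fruited non-bitter: 1157 × 3/16 = 216.9375
  smooth-fruited bitter: 1157 × 3/16 = 216.9375
  smooth-fruited non-bitter: 1157 × 1/16 = 72.3125
χ² = Σ (O − E)² / E
  spiny-fruited bitter: (678 − 650.8125)² / 650.8125 = 1.1357
  spiny-fruited non-bitter: (199 − 216.9375)² / 216.9375 = 1.4832
  smooth-fruited bitter: (222 − 216.9375)² / 216.9375 = 0.1181
  smooth-fruited non-bitter: (58 − 72.3125)² / 72.3125 = 2.8328
χ² = 1.1357 + 1.4832 + 0.1181 + 2.8328 = 5.5698 ≈ 5.570
Degrees of freedom = 4 − 1 = 3; critical value at α = 0.05 is 7.815.
Since 5.570 < 7.815, we fail to reject the null hypothesis — the data are consistent with the 9:3:3:1 ratio.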